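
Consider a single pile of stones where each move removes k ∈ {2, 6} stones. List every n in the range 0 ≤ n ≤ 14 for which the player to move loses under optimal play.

Grundy values for subtraction set {2, 6}:
g(0) = mex{} = 0
g(1) = mex{} = 0
g(2) = mex{0} = 1
g(3) = mex{0} = 1
g(4) = mex{1} = 0
g(5) = mex{1} = 0
g(6) = mex{0} = 1
g(7) = mex{0} = 1
g(8) = mex{1} = 0
g(9) = mex{1} = 0
g(10) = mex{0} = 1
g(11) = mex{0} = 1
g(12) = mex{1} = 0
g(13) = mex{1} = 0
g(14) = mex{0} = 1
The P-positions (g = 0) in 0..14 are 0, 1, 4, 5, 8, 9, 12, 13.

0, 1, 4, 5, 8, 9, 12, 13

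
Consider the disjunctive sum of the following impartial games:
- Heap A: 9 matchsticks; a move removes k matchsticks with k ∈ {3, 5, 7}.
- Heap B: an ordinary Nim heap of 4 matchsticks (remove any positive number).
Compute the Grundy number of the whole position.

7

Grundy values for heap A (subtraction set {3, 5, 7}):
k:     0  1  2  3  4  5  6  7  8  9
g(k):  0  0  0  1  1  1  2  2  2  3
So g(9) = 3.
Heap B is a plain Nim heap of size 4, so its Grundy value is 4.
The value of a disjunctive sum is the nim-sum of the parts.
Combined value = 3 ⊕ 4 = 7.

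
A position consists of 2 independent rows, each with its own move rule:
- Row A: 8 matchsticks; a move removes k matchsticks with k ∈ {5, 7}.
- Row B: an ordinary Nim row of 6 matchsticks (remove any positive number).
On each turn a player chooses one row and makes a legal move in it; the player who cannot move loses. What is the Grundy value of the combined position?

7

For row A, compute g(0), g(1), … with moves {5, 7}:
g(0) = mex{} = 0
g(1) = mex{} = 0
g(2) = mex{} = 0
g(3) = mex{} = 0
g(4) = mex{} = 0
g(5) = mex{0} = 1
g(6) = mex{0} = 1
g(7) = mex{0} = 1
g(8) = mex{0} = 1
So g(8) = 1.
Row B is a plain Nim row of size 6, so its Grundy value is 6.
The value of a disjunctive sum is the nim-sum of the parts.
Combined value = 1 XOR 6 = 7.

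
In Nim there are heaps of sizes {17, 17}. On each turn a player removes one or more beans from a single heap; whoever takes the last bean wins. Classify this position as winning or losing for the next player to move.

Losing position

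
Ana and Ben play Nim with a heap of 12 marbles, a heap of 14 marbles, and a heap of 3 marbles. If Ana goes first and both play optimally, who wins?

Compute the nim-sum pairwise:
12 ⊕ 14 = 2
2 ⊕ 3 = 1
The nim-sum is 1 ≠ 0, so this is an N-position: the player to move can win; Ana has a winning move.

Ana wins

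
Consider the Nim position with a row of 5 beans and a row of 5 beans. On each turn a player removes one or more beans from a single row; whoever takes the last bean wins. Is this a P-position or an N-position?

P-position

Compute the nim-sum pairwise:
5 ⊕ 5 = 0
The nim-sum is 0, so this is a P-position: the player to move is in a losing position under optimal play.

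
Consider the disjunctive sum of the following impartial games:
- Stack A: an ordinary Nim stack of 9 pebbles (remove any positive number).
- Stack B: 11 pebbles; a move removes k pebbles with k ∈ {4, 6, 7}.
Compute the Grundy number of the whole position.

Stack A is a plain Nim stack of size 9, so its Grundy value is 9.
Grundy values for stack B (subtraction set {4, 6, 7}):
g(0) = mex{} = 0
g(1) = mex{} = 0
g(2) = mex{} = 0
g(3) = mex{} = 0
g(4) = mex{0} = 1
g(5) = mex{0} = 1
g(6) = mex{0} = 1
g(7) = mex{0} = 1
g(8) = mex{0,1} = 2
g(9) = mex{0,1} = 2
g(10) = mex{0,1} = 2
g(11) = mex{1} = 0
So g(11) = 0.
The value of a disjunctive sum is the nim-sum of the parts.
Combined value = 9 XOR 0 = 9.

9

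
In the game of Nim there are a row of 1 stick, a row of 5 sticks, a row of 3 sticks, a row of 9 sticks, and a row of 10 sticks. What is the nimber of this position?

4

Compute the nim-sum pairwise:
1 ⊕ 5 = 4
4 ⊕ 3 = 7
7 ⊕ 9 = 14
14 ⊕ 10 = 4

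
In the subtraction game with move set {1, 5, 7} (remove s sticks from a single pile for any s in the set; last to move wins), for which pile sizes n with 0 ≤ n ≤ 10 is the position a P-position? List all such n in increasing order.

0, 2, 4, 6, 8, 10

Grundy values for subtraction set {1, 5, 7}:
g(0) = mex{} = 0
g(1) = mex{0} = 1
g(2) = mex{1} = 0
g(3) = mex{0} = 1
g(4) = mex{1} = 0
g(5) = mex{0} = 1
g(6) = mex{1} = 0
g(7) = mex{0} = 1
g(8) = mex{1} = 0
g(9) = mex{0} = 1
g(10) = mex{1} = 0
The P-positions (g = 0) in 0..10 are 0, 2, 4, 6, 8, 10.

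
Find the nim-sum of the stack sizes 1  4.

Nim-sum: 1 ⊕ 4 = 5.

5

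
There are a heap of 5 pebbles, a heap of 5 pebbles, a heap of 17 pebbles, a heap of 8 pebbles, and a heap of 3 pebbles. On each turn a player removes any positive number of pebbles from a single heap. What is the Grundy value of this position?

Nim-sum: 5 XOR 5 XOR 17 XOR 8 XOR 3 = 26.

26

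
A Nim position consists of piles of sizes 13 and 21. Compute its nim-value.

Compute the nim-sum pairwise:
13 ^ 21 = 24

24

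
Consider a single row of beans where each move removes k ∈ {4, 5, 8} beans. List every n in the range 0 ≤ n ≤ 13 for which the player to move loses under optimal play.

0, 1, 2, 3, 12, 13

Build the Grundy sequence with g(k) = mex{g(k−s) : s ∈ {4, 5, 8}, s ≤ k}:
g(0) = mex{} = 0
g(1) = mex{} = 0
g(2) = mex{} = 0
g(3) = mex{} = 0
g(4) = mex{0} = 1
g(5) = mex{0} = 1
g(6) = mex{0} = 1
g(7) = mex{0} = 1
g(8) = mex{0,1} = 2
g(9) = mex{0,1} = 2
g(10) = mex{0,1} = 2
g(11) = mex{0,1} = 2
g(12) = mex{1,2} = 0
g(13) = mex{1,2} = 0
The P-positions (g = 0) in 0..13 are 0, 1, 2, 3, 12, 13.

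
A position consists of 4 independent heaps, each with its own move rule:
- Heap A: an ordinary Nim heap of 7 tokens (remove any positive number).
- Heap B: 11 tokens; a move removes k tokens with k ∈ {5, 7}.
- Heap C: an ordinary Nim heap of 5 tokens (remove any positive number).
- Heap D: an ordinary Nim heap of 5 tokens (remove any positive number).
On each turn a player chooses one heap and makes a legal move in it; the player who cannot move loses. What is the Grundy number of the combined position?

5

Heap A is a plain Nim heap of size 7, so its Grundy value is 7.
Build the Grundy sequence for heap B with g(k) = mex{g(k−s) : s ∈ {5, 7}, s ≤ k}:
k:     0  1  2  3  4  5  6  7  8  9 10 11
g(k):  0  0  0  0  0  1  1  1  1  1  2  2
So g(11) = 2.
Heap C is a plain Nim heap of size 5, so its Grundy value is 5.
Heap D is a plain Nim heap of size 5, so its Grundy value is 5.
The value of a disjunctive sum is the nim-sum of the parts.
Combined value = 7 ⊕ 2 ⊕ 5 ⊕ 5 = 5.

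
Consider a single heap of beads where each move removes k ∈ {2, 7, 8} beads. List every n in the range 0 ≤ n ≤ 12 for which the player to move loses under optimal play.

0, 1, 4, 5, 10

Build the Grundy sequence with g(k) = mex{g(k−s) : s ∈ {2, 7, 8}, s ≤ k}:
k:     0  1  2  3  4  5  6  7  8  9 10 11 12
g(k):  0  0  1  1  0  0  1  1  2  2  0  3  1
The P-positions (g = 0) in 0..12 are 0, 1, 4, 5, 10.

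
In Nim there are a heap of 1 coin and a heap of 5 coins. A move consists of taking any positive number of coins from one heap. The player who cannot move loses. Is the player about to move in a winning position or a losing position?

Winning position

Compute the nim-sum pairwise:
1 XOR 5 = 4
The nim-sum is 4 ≠ 0, so this is an N-position: the player to move can win.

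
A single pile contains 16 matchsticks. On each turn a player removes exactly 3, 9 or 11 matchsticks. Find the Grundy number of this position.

3

Build the Grundy sequence with g(k) = mex{g(k−s) : s ∈ {3, 9, 11}, s ≤ k}:
k:     0  1  2  3  4  5  6  7  8  9 10 11 12 13 14 15 16
g(k):  0  0  0  1  1  1  0  0  0  1  1  1  2  2  0  3  3
So g(16) = 3.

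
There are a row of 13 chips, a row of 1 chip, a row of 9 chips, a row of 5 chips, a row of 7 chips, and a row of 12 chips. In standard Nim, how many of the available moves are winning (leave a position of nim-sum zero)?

3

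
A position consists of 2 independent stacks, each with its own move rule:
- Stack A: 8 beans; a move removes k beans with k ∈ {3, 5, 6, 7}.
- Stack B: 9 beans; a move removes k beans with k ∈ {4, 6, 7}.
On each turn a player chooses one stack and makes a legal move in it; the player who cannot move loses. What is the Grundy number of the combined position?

0

For stack A, compute g(0), g(1), … with moves {3, 5, 6, 7}:
k:     0  1  2  3  4  5  6  7  8
g(k):  0  0  0  1  1  1  2  2  2
So g(8) = 2.
For stack B, compute g(0), g(1), … with moves {4, 6, 7}:
k:     0  1  2  3  4  5  6  7  8  9
g(k):  0  0  0  0  1  1  1  1  2  2
So g(9) = 2.
By the Sprague-Grundy theorem, the Grundy value of a sum of independent games is the XOR of the component values.
Combined value = 2 ⊕ 2 = 0.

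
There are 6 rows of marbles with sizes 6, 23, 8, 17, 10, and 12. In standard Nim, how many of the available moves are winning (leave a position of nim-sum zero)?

3

Nim-sum: 6 ⊕ 23 ⊕ 8 ⊕ 17 ⊕ 10 ⊕ 12 = 14.
The overall nim-sum is X = 14. A row of size p has a winning move iff p XOR X < p (reduce it to p XOR X).
  6: 6 XOR 14 = 8 ≥ 6 — no move.
  23: 23 XOR 14 = 25 ≥ 23 — no move.
  8: 8 XOR 14 = 6 < 8 — winning move (to 6).
  17: 17 XOR 14 = 31 ≥ 17 — no move.
  10: 10 XOR 14 = 4 < 10 — winning move (to 4).
  12: 12 XOR 14 = 2 < 12 — winning move (to 2).
That gives 3 winning moves.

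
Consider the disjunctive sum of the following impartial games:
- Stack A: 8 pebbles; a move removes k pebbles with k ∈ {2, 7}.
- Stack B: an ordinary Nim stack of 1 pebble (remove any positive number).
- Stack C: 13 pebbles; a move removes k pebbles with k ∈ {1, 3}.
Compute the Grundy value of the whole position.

For stack A, compute g(0), g(1), … with moves {2, 7}:
g(0) = mex{} = 0
g(1) = mex{} = 0
g(2) = mex{0} = 1
g(3) = mex{0} = 1
g(4) = mex{1} = 0
g(5) = mex{1} = 0
g(6) = mex{0} = 1
g(7) = mex{0} = 1
g(8) = mex{0,1} = 2
So g(8) = 2.
Stack B is a plain Nim stack of size 1, so its Grundy value is 1.
For stack C, compute g(0), g(1), … with moves {1, 3}:
g(0) = mex{} = 0
g(1) = mex{0} = 1
g(2) = mex{1} = 0
g(3) = mex{0} = 1
g(4) = mex{1} = 0
g(5) = mex{0} = 1
g(6) = mex{1} = 0
g(7) = mex{0} = 1
g(8) = mex{1} = 0
g(9) = mex{0} = 1
g(10) = mex{1} = 0
g(11) = mex{0} = 1
g(12) = mex{1} = 0
g(13) = mex{0} = 1
So g(13) = 1.
The value of a disjunctive sum is the nim-sum of the parts.
Combined value = 2 ⊕ 1 ⊕ 1 = 2.

2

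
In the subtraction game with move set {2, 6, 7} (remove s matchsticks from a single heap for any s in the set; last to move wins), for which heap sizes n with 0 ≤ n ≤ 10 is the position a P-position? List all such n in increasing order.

0, 1, 4, 5, 9

Build the Grundy sequence with g(k) = mex{g(k−s) : s ∈ {2, 6, 7}, s ≤ k}:
g(0) = mex{} = 0
g(1) = mex{} = 0
g(2) = mex{0} = 1
g(3) = mex{0} = 1
g(4) = mex{1} = 0
g(5) = mex{1} = 0
g(6) = mex{0} = 1
g(7) = mex{0} = 1
g(8) = mex{0,1} = 2
g(9) = mex{1} = 0
g(10) = mex{0,1,2} = 3
The P-positions (g = 0) in 0..10 are 0, 1, 4, 5, 9.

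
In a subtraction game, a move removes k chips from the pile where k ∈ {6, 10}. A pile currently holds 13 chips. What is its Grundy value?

2

Grundy values for subtraction set {6, 10}:
k:     0  1  2  3  4  5  6  7  8  9 10 11 12 13
g(k):  0  0  0  0  0  0  1  1  1  1  1  1  2  2
So g(13) = 2.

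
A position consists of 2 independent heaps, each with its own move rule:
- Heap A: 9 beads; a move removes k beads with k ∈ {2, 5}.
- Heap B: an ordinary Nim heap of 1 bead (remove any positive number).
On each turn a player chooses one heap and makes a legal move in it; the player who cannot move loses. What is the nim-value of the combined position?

Grundy values for heap A (subtraction set {2, 5}):
g(0) = mex{} = 0
g(1) = mex{} = 0
g(2) = mex{0} = 1
g(3) = mex{0} = 1
g(4) = mex{1} = 0
g(5) = mex{0,1} = 2
g(6) = mex{0} = 1
g(7) = mex{1,2} = 0
g(8) = mex{1} = 0
g(9) = mex{0} = 1
So g(9) = 1.
Heap B is a plain Nim heap of size 1, so its Grundy value is 1.
The value of a disjunctive sum is the nim-sum of the parts.
Combined value = 1 XOR 1 = 0.

0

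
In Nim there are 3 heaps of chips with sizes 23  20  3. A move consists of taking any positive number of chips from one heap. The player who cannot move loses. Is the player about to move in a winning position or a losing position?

Losing position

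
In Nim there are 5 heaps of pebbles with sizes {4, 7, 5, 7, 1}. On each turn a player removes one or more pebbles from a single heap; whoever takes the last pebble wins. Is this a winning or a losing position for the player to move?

Compute the nim-sum pairwise:
4 XOR 7 = 3
3 XOR 5 = 6
6 XOR 7 = 1
1 XOR 1 = 0
The nim-sum is 0, so this is a P-position: the player to move is in a losing position under optimal play.

Losing position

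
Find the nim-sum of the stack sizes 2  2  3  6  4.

1

Nim-sum: 2 XOR 2 XOR 3 XOR 6 XOR 4 = 1.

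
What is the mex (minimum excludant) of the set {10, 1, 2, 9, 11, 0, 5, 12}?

The values 0, 1, 2 are all present; 3 is the first non-negative integer missing from the set.

3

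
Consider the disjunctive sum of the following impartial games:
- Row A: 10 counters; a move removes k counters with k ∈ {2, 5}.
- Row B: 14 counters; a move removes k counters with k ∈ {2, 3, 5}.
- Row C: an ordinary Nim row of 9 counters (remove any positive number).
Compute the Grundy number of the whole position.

Grundy values for row A (subtraction set {2, 5}):
k:     0  1  2  3  4  5  6  7  8  9 10
g(k):  0  0  1  1  0  2  1  0  0  1  1
So g(10) = 1.
Grundy values for row B (subtraction set {2, 3, 5}):
g(0) = mex{} = 0
g(1) = mex{} = 0
g(2) = mex{0} = 1
g(3) = mex{0} = 1
g(4) = mex{0,1} = 2
g(5) = mex{0,1} = 2
g(6) = mex{0,1,2} = 3
g(7) = mex{1,2} = 0
g(8) = mex{1,2,3} = 0
g(9) = mex{0,2,3} = 1
g(10) = mex{0,2} = 1
g(11) = mex{0,1,3} = 2
g(12) = mex{0,1} = 2
g(13) = mex{0,1,2} = 3
g(14) = mex{1,2} = 0
So g(14) = 0.
Row C is a plain Nim row of size 9, so its Grundy value is 9.
The value of a disjunctive sum is the nim-sum of the parts.
Combined value = 1 ⊕ 0 ⊕ 9 = 8.

8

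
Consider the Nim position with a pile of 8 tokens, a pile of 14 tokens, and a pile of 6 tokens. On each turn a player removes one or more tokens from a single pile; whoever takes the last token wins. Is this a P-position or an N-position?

P-position

In binary:
  1000  (8)
  1110  (14)
  0110  (6)
  ----
  0000  (0)
The nim-sum is 0, so this is a P-position: the player to move is in a losing position under optimal play.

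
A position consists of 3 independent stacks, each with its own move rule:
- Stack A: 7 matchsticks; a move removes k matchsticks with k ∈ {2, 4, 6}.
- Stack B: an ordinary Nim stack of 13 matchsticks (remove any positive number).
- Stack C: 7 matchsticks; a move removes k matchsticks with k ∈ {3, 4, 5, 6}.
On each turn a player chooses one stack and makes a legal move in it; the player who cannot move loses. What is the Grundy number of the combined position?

Build the Grundy sequence for stack A with g(k) = mex{g(k−s) : s ∈ {2, 4, 6}, s ≤ k}:
g(0) = mex{} = 0
g(1) = mex{} = 0
g(2) = mex{0} = 1
g(3) = mex{0} = 1
g(4) = mex{0,1} = 2
g(5) = mex{0,1} = 2
g(6) = mex{0,1,2} = 3
g(7) = mex{0,1,2} = 3
So g(7) = 3.
Stack B is a plain Nim stack of size 13, so its Grundy value is 13.
For stack C, compute g(0), g(1), … with moves {3, 4, 5, 6}:
k:     0  1  2  3  4  5  6  7
g(k):  0  0  0  1  1  1  2  2
So g(7) = 2.
By the Sprague-Grundy theorem, the Grundy value of a sum of independent games is the XOR of the component values.
Combined value = 3 ⊕ 13 ⊕ 2 = 12.

12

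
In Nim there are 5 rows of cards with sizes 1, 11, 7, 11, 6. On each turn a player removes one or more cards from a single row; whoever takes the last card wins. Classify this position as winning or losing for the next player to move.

Losing position

Nim-sum: 1 ^ 11 ^ 7 ^ 11 ^ 6 = 0.
The nim-sum is 0, so this is a P-position: the player to move is in a losing position under optimal play.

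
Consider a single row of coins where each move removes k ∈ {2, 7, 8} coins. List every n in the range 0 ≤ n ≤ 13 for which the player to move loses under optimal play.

0, 1, 4, 5, 10

Grundy values for subtraction set {2, 7, 8}:
g(0) = mex{} = 0
g(1) = mex{} = 0
g(2) = mex{0} = 1
g(3) = mex{0} = 1
g(4) = mex{1} = 0
g(5) = mex{1} = 0
g(6) = mex{0} = 1
g(7) = mex{0} = 1
g(8) = mex{0,1} = 2
g(9) = mex{0,1} = 2
g(10) = mex{1,2} = 0
g(11) = mex{0,1,2} = 3
g(12) = mex{0} = 1
g(13) = mex{0,1,3} = 2
The P-positions (g = 0) in 0..13 are 0, 1, 4, 5, 10.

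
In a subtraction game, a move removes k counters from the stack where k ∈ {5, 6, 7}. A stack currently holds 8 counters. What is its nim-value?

1

Compute g(0), g(1), … for moves {5, 6, 7}:
g(0) = mex{} = 0
g(1) = mex{} = 0
g(2) = mex{} = 0
g(3) = mex{} = 0
g(4) = mex{} = 0
g(5) = mex{0} = 1
g(6) = mex{0} = 1
g(7) = mex{0} = 1
g(8) = mex{0} = 1
So g(8) = 1.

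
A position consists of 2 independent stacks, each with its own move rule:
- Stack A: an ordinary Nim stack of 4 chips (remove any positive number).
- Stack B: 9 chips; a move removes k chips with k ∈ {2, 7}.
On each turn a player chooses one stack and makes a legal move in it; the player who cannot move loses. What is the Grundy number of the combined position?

4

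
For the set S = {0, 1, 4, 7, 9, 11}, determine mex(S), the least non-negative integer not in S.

The values 0, 1 are all present; 2 is the first non-negative integer missing from the set.

2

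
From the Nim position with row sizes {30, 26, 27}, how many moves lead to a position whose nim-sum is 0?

3

Nim-sum: 30 ⊕ 26 ⊕ 27 = 31.
The overall nim-sum is X = 31. A row of size p has a winning move iff p XOR X < p (reduce it to p XOR X).
  30: 30 XOR 31 = 1 < 30 — winning move (to 1).
  26: 26 XOR 31 = 5 < 26 — winning move (to 5).
  27: 27 XOR 31 = 4 < 27 — winning move (to 4).
That gives 3 winning moves.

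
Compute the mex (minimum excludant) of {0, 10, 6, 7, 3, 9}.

1

0 is in the set but 1 is not, so the mex is 1.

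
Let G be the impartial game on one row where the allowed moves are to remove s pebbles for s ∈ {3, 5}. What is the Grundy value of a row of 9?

0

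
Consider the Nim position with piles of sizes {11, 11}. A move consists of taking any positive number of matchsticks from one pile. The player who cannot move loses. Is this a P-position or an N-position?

P-position

Nim-sum: 11 ⊕ 11 = 0.
The nim-sum is 0, so this is a P-position: the player to move is in a losing position under optimal play.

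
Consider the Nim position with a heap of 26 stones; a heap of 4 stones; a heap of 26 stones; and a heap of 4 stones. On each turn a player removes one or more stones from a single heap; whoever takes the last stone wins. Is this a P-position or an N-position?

P-position

Compute the nim-sum pairwise:
26 XOR 4 = 30
30 XOR 26 = 4
4 XOR 4 = 0
The nim-sum is 0, so this is a P-position: the player to move is in a losing position under optimal play.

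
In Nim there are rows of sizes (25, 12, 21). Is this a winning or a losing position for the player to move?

Losing position

Bitwise XOR of the heap sizes:
  11001  (25)
  01100  (12)
  10101  (21)
  -----
  00000  (0)
The nim-sum is 0, so this is a P-position: the player to move is in a losing position under optimal play.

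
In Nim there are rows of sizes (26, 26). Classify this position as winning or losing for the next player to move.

In binary:
  11010  (26)
  11010  (26)
  -----
  00000  (0)
The nim-sum is 0, so this is a P-position: the player to move is in a losing position under optimal play.

Losing position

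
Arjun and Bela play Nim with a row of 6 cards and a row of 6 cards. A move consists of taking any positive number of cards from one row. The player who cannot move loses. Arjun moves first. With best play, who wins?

Nim-sum: 6 ⊕ 6 = 0.
The nim-sum is 0, so this is a P-position: the player to move is in a losing position under optimal play; Arjun is about to move from it and so loses — Bela wins.

Bela wins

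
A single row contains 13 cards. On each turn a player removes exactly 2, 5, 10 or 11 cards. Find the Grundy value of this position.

3

Grundy values for subtraction set {2, 5, 10, 11}:
k:     0  1  2  3  4  5  6  7  8  9 10 11 12 13
g(k):  0  0  1  1  0  2  1  0  0  1  1  2  2  3
So g(13) = 3.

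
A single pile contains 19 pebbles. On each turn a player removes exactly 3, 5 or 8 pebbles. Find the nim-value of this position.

Grundy values for subtraction set {3, 5, 8}:
k:     0  1  2  3  4  5  6  7  8  9 10 11 12 13 14 15 16 17 18 19
g(k):  0  0  0  1  1  1  2  2  2  3  3  0  0  0  1  1  1  2  2  2
So g(19) = 2.

2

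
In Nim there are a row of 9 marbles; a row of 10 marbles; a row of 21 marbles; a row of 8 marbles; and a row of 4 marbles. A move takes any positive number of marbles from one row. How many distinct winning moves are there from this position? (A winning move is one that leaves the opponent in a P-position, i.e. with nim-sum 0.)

1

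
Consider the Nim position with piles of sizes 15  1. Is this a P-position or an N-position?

Compute the nim-sum pairwise:
15 ^ 1 = 14
The nim-sum is 14 ≠ 0, so this is an N-position: the player to move can win.

N-position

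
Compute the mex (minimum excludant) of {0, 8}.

0 is in the set but 1 is not, so the mex is 1.

1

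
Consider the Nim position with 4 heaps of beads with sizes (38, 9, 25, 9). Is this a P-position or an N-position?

N-position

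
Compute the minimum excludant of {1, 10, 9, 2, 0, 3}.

The values 0, 1, 2, 3 are all present; 4 is the first non-negative integer missing from the set.

4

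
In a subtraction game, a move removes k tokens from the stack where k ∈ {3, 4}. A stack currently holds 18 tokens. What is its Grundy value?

Compute g(0), g(1), … for moves {3, 4}:
k:     0  1  2  3  4  5  6  7  8  9 10 11 12 13 14 15 16 17 18
g(k):  0  0  0  1  1  1  2  0  0  0  1  1  1  2  0  0  0  1  1
So g(18) = 1.

1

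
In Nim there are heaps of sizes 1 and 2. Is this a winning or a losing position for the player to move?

Winning position

Compute the nim-sum pairwise:
1 ⊕ 2 = 3
The nim-sum is 3 ≠ 0, so this is an N-position: the player to move can win.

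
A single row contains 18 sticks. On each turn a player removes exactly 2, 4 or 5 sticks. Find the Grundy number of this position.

Build the Grundy sequence with g(k) = mex{g(k−s) : s ∈ {2, 4, 5}, s ≤ k}:
k:     0  1  2  3  4  5  6  7  8  9 10 11 12 13 14 15 16 17 18
g(k):  0  0  1  1  2  2  3  0  0  1  1  2  2  3  0  0  1  1  2
So g(18) = 2.

2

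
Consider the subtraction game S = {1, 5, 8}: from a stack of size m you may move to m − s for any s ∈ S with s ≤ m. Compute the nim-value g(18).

Build the Grundy sequence with g(k) = mex{g(k−s) : s ∈ {1, 5, 8}, s ≤ k}:
k:     0  1  2  3  4  5  6  7  8  9 10 11 12 13 14 15 16 17 18
g(k):  0  1  0  1  0  1  0  1  2  3  2  3  2  0  1  0  1  0  1
So g(18) = 1.

1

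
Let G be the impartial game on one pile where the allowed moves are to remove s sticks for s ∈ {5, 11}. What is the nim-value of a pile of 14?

Build the Grundy sequence with g(k) = mex{g(k−s) : s ∈ {5, 11}, s ≤ k}:
g(0) = mex{} = 0
g(1) = mex{} = 0
g(2) = mex{} = 0
g(3) = mex{} = 0
g(4) = mex{} = 0
g(5) = mex{0} = 1
g(6) = mex{0} = 1
g(7) = mex{0} = 1
g(8) = mex{0} = 1
g(9) = mex{0} = 1
g(10) = mex{1} = 0
g(11) = mex{0,1} = 2
g(12) = mex{0,1} = 2
g(13) = mex{0,1} = 2
g(14) = mex{0,1} = 2
So g(14) = 2.

2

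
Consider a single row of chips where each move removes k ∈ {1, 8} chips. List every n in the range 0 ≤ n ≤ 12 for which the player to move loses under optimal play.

0, 2, 4, 6, 9, 11

Compute g(0), g(1), … for moves {1, 8}:
g(0) = mex{} = 0
g(1) = mex{0} = 1
g(2) = mex{1} = 0
g(3) = mex{0} = 1
g(4) = mex{1} = 0
g(5) = mex{0} = 1
g(6) = mex{1} = 0
g(7) = mex{0} = 1
g(8) = mex{0,1} = 2
g(9) = mex{1,2} = 0
g(10) = mex{0} = 1
g(11) = mex{1} = 0
g(12) = mex{0} = 1
The P-positions (g = 0) in 0..12 are 0, 2, 4, 6, 9, 11.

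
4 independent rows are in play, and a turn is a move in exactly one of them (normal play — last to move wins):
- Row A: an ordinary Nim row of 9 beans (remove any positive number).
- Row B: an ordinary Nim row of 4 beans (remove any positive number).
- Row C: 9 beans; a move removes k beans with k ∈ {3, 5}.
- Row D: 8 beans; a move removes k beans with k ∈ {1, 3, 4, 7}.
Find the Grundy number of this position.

Row A is a plain Nim row of size 9, so its Grundy value is 9.
Row B is a plain Nim row of size 4, so its Grundy value is 4.
Build the Grundy sequence for row C with g(k) = mex{g(k−s) : s ∈ {3, 5}, s ≤ k}:
k:     0  1  2  3  4  5  6  7  8  9
g(k):  0  0  0  1  1  1  2  2  0  0
So g(9) = 0.
Build the Grundy sequence for row D with g(k) = mex{g(k−s) : s ∈ {1, 3, 4, 7}, s ≤ k}:
g(0) = mex{} = 0
g(1) = mex{0} = 1
g(2) = mex{1} = 0
g(3) = mex{0} = 1
g(4) = mex{0,1} = 2
g(5) = mex{0,1,2} = 3
g(6) = mex{0,1,3} = 2
g(7) = mex{0,1,2} = 3
g(8) = mex{1,2,3} = 0
So g(8) = 0.
By the Sprague-Grundy theorem, the Grundy value of a sum of independent games is the XOR of the component values.
Combined value = 9 ⊕ 4 ⊕ 0 ⊕ 0 = 13.

13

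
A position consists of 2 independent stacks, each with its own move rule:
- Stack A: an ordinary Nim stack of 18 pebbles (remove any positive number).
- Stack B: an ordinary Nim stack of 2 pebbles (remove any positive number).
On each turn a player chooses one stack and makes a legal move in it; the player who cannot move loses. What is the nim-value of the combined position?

16

Stack A is a plain Nim stack of size 18, so its Grundy value is 18.
Stack B is a plain Nim stack of size 2, so its Grundy value is 2.
By the Sprague-Grundy theorem, the Grundy value of a sum of independent games is the XOR of the component values.
Combined value = 18 XOR 2 = 16.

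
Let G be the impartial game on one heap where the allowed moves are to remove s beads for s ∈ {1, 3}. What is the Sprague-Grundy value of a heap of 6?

0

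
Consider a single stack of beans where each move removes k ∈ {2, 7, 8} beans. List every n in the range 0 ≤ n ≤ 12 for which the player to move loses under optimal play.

Grundy values for subtraction set {2, 7, 8}:
g(0) = mex{} = 0
g(1) = mex{} = 0
g(2) = mex{0} = 1
g(3) = mex{0} = 1
g(4) = mex{1} = 0
g(5) = mex{1} = 0
g(6) = mex{0} = 1
g(7) = mex{0} = 1
g(8) = mex{0,1} = 2
g(9) = mex{0,1} = 2
g(10) = mex{1,2} = 0
g(11) = mex{0,1,2} = 3
g(12) = mex{0} = 1
The P-positions (g = 0) in 0..12 are 0, 1, 4, 5, 10.

0, 1, 4, 5, 10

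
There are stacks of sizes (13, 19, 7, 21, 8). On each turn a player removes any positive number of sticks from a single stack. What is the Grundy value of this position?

4

In binary:
  01101  (13)
  10011  (19)
  00111  (7)
  10101  (21)
  01000  (8)
  -----
  00100  (4)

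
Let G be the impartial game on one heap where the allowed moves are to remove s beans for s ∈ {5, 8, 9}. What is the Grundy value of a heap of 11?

Compute g(0), g(1), … for moves {5, 8, 9}:
k:     0  1  2  3  4  5  6  7  8  9 10 11
g(k):  0  0  0  0  0  1  1  1  1  1  2  2
So g(11) = 2.

2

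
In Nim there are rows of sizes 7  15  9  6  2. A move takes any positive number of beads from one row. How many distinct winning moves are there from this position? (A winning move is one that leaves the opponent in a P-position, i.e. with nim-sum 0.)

3

In binary:
  0111  (7)
  1111  (15)
  1001  (9)
  0110  (6)
  0010  (2)
  ----
  0101  (5)
The overall nim-sum is X = 5. A row of size p has a winning move iff p XOR X < p (reduce it to p XOR X).
  7: 7 XOR 5 = 2 < 7 — winning move (to 2).
  15: 15 XOR 5 = 10 < 15 — winning move (to 10).
  9: 9 XOR 5 = 12 ≥ 9 — no move.
  6: 6 XOR 5 = 3 < 6 — winning move (to 3).
  2: 2 XOR 5 = 7 ≥ 2 — no move.
That gives 3 winning moves.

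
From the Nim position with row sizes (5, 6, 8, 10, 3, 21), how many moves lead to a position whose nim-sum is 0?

1

Compute the nim-sum pairwise:
5 XOR 6 = 3
3 XOR 8 = 11
11 XOR 10 = 1
1 XOR 3 = 2
2 XOR 21 = 23
The overall nim-sum is X = 23. A row of size p has a winning move iff p XOR X < p (reduce it to p XOR X).
  5: 5 XOR 23 = 18 ≥ 5 — no move.
  6: 6 XOR 23 = 17 ≥ 6 — no move.
  8: 8 XOR 23 = 31 ≥ 8 — no move.
  10: 10 XOR 23 = 29 ≥ 10 — no move.
  3: 3 XOR 23 = 20 ≥ 3 — no move.
  21: 21 XOR 23 = 2 < 21 — winning move (to 2).
That gives 1 winning move.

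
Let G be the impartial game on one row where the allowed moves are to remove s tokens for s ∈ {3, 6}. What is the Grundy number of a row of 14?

1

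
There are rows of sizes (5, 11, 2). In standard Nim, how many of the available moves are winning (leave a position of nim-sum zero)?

1

Compute the nim-sum pairwise:
5 ⊕ 11 = 14
14 ⊕ 2 = 12
The overall nim-sum is X = 12. A row of size p has a winning move iff p XOR X < p (reduce it to p XOR X).
  5: 5 XOR 12 = 9 ≥ 5 — no move.
  11: 11 XOR 12 = 7 < 11 — winning move (to 7).
  2: 2 XOR 12 = 14 ≥ 2 — no move.
That gives 1 winning move.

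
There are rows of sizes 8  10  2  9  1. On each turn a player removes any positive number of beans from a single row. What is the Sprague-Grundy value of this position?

Nim-sum: 8 XOR 10 XOR 2 XOR 9 XOR 1 = 8.

8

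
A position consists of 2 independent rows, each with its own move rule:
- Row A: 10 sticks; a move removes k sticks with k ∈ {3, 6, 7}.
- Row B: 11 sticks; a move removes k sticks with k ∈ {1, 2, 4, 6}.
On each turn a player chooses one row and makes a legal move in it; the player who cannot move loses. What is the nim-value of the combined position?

0

For row A, compute g(0), g(1), … with moves {3, 6, 7}:
g(0) = mex{} = 0
g(1) = mex{} = 0
g(2) = mex{} = 0
g(3) = mex{0} = 1
g(4) = mex{0} = 1
g(5) = mex{0} = 1
g(6) = mex{0,1} = 2
g(7) = mex{0,1} = 2
g(8) = mex{0,1} = 2
g(9) = mex{0,1,2} = 3
g(10) = mex{1,2} = 0
So g(10) = 0.
Grundy values for row B (subtraction set {1, 2, 4, 6}):
g(0) = mex{} = 0
g(1) = mex{0} = 1
g(2) = mex{0,1} = 2
g(3) = mex{1,2} = 0
g(4) = mex{0,2} = 1
g(5) = mex{0,1} = 2
g(6) = mex{0,1,2} = 3
g(7) = mex{0,1,2,3} = 4
g(8) = mex{1,2,3,4} = 0
g(9) = mex{0,2,4} = 1
g(10) = mex{0,1,3} = 2
g(11) = mex{1,2,4} = 0
So g(11) = 0.
By the Sprague-Grundy theorem, the Grundy value of a sum of independent games is the XOR of the component values.
Combined value = 0 XOR 0 = 0.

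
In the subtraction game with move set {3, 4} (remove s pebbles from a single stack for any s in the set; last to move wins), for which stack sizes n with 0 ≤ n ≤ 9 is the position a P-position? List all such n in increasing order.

0, 1, 2, 7, 8, 9

Compute g(0), g(1), … for moves {3, 4}:
k:     0  1  2  3  4  5  6  7  8  9
g(k):  0  0  0  1  1  1  2  0  0  0
The P-positions (g = 0) in 0..9 are 0, 1, 2, 7, 8, 9.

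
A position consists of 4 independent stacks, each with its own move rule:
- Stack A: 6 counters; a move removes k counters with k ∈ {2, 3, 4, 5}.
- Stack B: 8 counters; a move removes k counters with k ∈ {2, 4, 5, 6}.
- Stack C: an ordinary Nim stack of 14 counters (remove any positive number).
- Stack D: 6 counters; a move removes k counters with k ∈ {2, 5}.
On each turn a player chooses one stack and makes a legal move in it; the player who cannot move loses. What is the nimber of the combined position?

Build the Grundy sequence for stack A with g(k) = mex{g(k−s) : s ∈ {2, 3, 4, 5}, s ≤ k}:
g(0) = mex{} = 0
g(1) = mex{} = 0
g(2) = mex{0} = 1
g(3) = mex{0} = 1
g(4) = mex{0,1} = 2
g(5) = mex{0,1} = 2
g(6) = mex{0,1,2} = 3
So g(6) = 3.
For stack B, compute g(0), g(1), … with moves {2, 4, 5, 6}:
k:     0  1  2  3  4  5  6  7  8
g(k):  0  0  1  1  2  2  3  3  0
So g(8) = 0.
Stack C is a plain Nim stack of size 14, so its Grundy value is 14.
Grundy values for stack D (subtraction set {2, 5}):
g(0) = mex{} = 0
g(1) = mex{} = 0
g(2) = mex{0} = 1
g(3) = mex{0} = 1
g(4) = mex{1} = 0
g(5) = mex{0,1} = 2
g(6) = mex{0} = 1
So g(6) = 1.
The value of a disjunctive sum is the nim-sum of the parts.
Combined value = 3 ⊕ 0 ⊕ 14 ⊕ 1 = 12.

12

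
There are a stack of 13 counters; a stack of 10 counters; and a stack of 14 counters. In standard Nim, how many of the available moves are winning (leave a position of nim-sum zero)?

3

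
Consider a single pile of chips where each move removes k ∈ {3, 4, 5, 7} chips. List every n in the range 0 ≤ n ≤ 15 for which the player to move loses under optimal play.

0, 1, 2, 10, 11, 12

Grundy values for subtraction set {3, 4, 5, 7}:
k:     0  1  2  3  4  5  6  7  8  9 10 11 12 13 14 15
g(k):  0  0  0  1  1  1  2  2  2  3  0  0  0  1  1  1
The P-positions (g = 0) in 0..15 are 0, 1, 2, 10, 11, 12.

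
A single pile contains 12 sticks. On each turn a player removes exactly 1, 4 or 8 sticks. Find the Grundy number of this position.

0

Grundy values for subtraction set {1, 4, 8}:
k:     0  1  2  3  4  5  6  7  8  9 10 11 12
g(k):  0  1  0  1  2  0  1  0  1  2  3  2  0
So g(12) = 0.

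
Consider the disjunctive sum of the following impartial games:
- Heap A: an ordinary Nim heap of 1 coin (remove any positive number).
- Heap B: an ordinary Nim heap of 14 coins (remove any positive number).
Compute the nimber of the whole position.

15

Heap A is a plain Nim heap of size 1, so its Grundy value is 1.
Heap B is a plain Nim heap of size 14, so its Grundy value is 14.
The value of a disjunctive sum is the nim-sum of the parts.
Combined value = 1 ⊕ 14 = 15.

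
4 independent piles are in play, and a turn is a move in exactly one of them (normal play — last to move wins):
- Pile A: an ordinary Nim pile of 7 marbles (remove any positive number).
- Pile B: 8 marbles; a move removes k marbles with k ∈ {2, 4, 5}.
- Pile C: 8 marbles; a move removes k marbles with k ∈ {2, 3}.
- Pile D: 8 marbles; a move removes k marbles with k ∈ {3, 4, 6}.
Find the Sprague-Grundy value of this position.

4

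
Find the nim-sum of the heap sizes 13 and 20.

25

In binary:
  01101  (13)
  10100  (20)
  -----
  11001  (25)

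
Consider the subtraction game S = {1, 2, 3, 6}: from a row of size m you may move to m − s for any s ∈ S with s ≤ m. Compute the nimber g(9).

Compute g(0), g(1), … for moves {1, 2, 3, 6}:
k:     0  1  2  3  4  5  6  7  8  9
g(k):  0  1  2  3  0  1  2  3  0  1
So g(9) = 1.

1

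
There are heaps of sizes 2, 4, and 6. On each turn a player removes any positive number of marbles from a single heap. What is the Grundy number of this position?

Nim-sum: 2 ^ 4 ^ 6 = 0.

0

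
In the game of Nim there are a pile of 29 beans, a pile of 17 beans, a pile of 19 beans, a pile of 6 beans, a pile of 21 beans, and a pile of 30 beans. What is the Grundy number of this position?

18

Compute the nim-sum pairwise:
29 ^ 17 = 12
12 ^ 19 = 31
31 ^ 6 = 25
25 ^ 21 = 12
12 ^ 30 = 18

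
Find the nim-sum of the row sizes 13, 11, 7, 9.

Bitwise XOR of the heap sizes:
  1101  (13)
  1011  (11)
  0111  (7)
  1001  (9)
  ----
  1000  (8)

8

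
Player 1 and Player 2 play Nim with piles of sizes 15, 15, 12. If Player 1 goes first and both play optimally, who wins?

Player 1 wins

Bitwise XOR of the heap sizes:
  1111  (15)
  1111  (15)
  1100  (12)
  ----
  1100  (12)
The nim-sum is 12 ≠ 0, so this is an N-position: the player to move can win; Player 1 has a winning move.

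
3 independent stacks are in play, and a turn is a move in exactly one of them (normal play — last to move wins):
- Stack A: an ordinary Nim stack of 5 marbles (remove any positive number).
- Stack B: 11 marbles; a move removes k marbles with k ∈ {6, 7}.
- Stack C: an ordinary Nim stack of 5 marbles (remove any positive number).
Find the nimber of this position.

Stack A is a plain Nim stack of size 5, so its Grundy value is 5.
Build the Grundy sequence for stack B with g(k) = mex{g(k−s) : s ∈ {6, 7}, s ≤ k}:
k:     0  1  2  3  4  5  6  7  8  9 10 11
g(k):  0  0  0  0  0  0  1  1  1  1  1  1
So g(11) = 1.
Stack C is a plain Nim stack of size 5, so its Grundy value is 5.
By the Sprague-Grundy theorem, the Grundy value of a sum of independent games is the XOR of the component values.
Combined value = 5 XOR 1 XOR 5 = 1.

1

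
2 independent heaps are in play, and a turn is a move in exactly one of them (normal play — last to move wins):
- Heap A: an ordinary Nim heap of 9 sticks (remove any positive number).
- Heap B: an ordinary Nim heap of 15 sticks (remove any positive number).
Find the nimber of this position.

6

Heap A is a plain Nim heap of size 9, so its Grundy value is 9.
Heap B is a plain Nim heap of size 15, so its Grundy value is 15.
The value of a disjunctive sum is the nim-sum of the parts.
Combined value = 9 ⊕ 15 = 6.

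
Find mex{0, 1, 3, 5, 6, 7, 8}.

2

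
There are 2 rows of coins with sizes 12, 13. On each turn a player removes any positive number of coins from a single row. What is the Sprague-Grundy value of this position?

1

Nim-sum: 12 ⊕ 13 = 1.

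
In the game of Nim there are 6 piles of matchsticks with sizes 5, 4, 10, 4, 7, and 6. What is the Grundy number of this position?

14

Bitwise XOR of the heap sizes:
  0101  (5)
  0100  (4)
  1010  (10)
  0100  (4)
  0111  (7)
  0110  (6)
  ----
  1110  (14)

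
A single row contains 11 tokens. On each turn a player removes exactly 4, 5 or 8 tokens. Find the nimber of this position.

2

Build the Grundy sequence with g(k) = mex{g(k−s) : s ∈ {4, 5, 8}, s ≤ k}:
g(0) = mex{} = 0
g(1) = mex{} = 0
g(2) = mex{} = 0
g(3) = mex{} = 0
g(4) = mex{0} = 1
g(5) = mex{0} = 1
g(6) = mex{0} = 1
g(7) = mex{0} = 1
g(8) = mex{0,1} = 2
g(9) = mex{0,1} = 2
g(10) = mex{0,1} = 2
g(11) = mex{0,1} = 2
So g(11) = 2.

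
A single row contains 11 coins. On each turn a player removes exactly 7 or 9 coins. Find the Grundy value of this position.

1

Grundy values for subtraction set {7, 9}:
g(0) = mex{} = 0
g(1) = mex{} = 0
g(2) = mex{} = 0
g(3) = mex{} = 0
g(4) = mex{} = 0
g(5) = mex{} = 0
g(6) = mex{} = 0
g(7) = mex{0} = 1
g(8) = mex{0} = 1
g(9) = mex{0} = 1
g(10) = mex{0} = 1
g(11) = mex{0} = 1
So g(11) = 1.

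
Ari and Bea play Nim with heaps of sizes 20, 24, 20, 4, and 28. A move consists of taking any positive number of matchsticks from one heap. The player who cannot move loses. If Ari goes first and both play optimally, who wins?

Bea wins

Bitwise XOR of the heap sizes:
  10100  (20)
  11000  (24)
  10100  (20)
  00100  (4)
  11100  (28)
  -----
  00000  (0)
The nim-sum is 0, so this is a P-position: the player to move is in a losing position under optimal play; Ari is about to move from it and so loses — Bea wins.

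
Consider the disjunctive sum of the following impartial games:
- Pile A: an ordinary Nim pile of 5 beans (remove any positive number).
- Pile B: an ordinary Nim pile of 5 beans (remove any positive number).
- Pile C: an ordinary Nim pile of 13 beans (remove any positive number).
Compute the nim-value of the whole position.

13

Pile A is a plain Nim pile of size 5, so its Grundy value is 5.
Pile B is a plain Nim pile of size 5, so its Grundy value is 5.
Pile C is a plain Nim pile of size 13, so its Grundy value is 13.
The value of a disjunctive sum is the nim-sum of the parts.
Combined value = 5 XOR 5 XOR 13 = 13.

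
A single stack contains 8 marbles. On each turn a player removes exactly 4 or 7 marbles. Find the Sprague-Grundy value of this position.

Build the Grundy sequence with g(k) = mex{g(k−s) : s ∈ {4, 7}, s ≤ k}:
g(0) = mex{} = 0
g(1) = mex{} = 0
g(2) = mex{} = 0
g(3) = mex{} = 0
g(4) = mex{0} = 1
g(5) = mex{0} = 1
g(6) = mex{0} = 1
g(7) = mex{0} = 1
g(8) = mex{0,1} = 2
So g(8) = 2.

2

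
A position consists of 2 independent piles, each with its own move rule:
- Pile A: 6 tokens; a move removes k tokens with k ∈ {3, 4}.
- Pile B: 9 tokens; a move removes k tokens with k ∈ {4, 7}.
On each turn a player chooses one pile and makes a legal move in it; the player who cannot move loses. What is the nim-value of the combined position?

0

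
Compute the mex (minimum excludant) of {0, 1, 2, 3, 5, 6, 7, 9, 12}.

4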